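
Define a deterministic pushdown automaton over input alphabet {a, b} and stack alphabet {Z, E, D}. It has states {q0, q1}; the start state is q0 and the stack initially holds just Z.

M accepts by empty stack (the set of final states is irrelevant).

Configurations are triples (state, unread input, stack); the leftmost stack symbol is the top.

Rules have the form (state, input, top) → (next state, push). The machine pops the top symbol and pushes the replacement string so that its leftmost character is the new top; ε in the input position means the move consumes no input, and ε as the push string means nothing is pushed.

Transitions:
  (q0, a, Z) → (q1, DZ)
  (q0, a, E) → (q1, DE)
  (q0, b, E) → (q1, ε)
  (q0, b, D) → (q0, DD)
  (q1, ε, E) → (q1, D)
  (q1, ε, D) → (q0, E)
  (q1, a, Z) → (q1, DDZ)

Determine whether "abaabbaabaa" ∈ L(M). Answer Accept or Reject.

Reject

(q0, abaabbaabaa, Z)
  read a, top Z: go to q1, push DZ → (q1, baabbaabaa, DZ)
  ε-move, top D: go to q0, push E → (q0, baabbaabaa, EZ)
  read b, top E: go to q1, push ε → (q1, aabbaabaa, Z)
  read a, top Z: go to q1, push DDZ → (q1, abbaabaa, DDZ)
  ε-move, top D: go to q0, push E → (q0, abbaabaa, EDZ)
  read a, top E: go to q1, push DE → (q1, bbaabaa, DEDZ)
  ε-move, top D: go to q0, push E → (q0, bbaabaa, EEDZ)
  read b, top E: go to q1, push ε → (q1, baabaa, EDZ)
  ε-move, top E: go to q1, push D → (q1, baabaa, DDZ)
  ε-move, top D: go to q0, push E → (q0, baabaa, EDZ)
  read b, top E: go to q1, push ε → (q1, aabaa, DZ)
  ε-move, top D: go to q0, push E → (q0, aabaa, EZ)
  read a, top E: go to q1, push DE → (q1, abaa, DEZ)
  ε-move, top D: go to q0, push E → (q0, abaa, EEZ)
  read a, top E: go to q1, push DE → (q1, baa, DEEZ)
  ε-move, top D: go to q0, push E → (q0, baa, EEEZ)
  read b, top E: go to q1, push ε → (q1, aa, EEZ)
  ε-move, top E: go to q1, push D → (q1, aa, DEZ)
  ε-move, top D: go to q0, push E → (q0, aa, EEZ)
  read a, top E: go to q1, push DE → (q1, a, DEEZ)
  ε-move, top D: go to q0, push E → (q0, a, EEEZ)
  read a, top E: go to q1, push DE → (q1, ε, DEEEZ)
  ε-move, top D: go to q0, push E → (q0, ε, EEEEZ)
All input consumed; stack is EEEEZ, not empty, and no further ε-move applies.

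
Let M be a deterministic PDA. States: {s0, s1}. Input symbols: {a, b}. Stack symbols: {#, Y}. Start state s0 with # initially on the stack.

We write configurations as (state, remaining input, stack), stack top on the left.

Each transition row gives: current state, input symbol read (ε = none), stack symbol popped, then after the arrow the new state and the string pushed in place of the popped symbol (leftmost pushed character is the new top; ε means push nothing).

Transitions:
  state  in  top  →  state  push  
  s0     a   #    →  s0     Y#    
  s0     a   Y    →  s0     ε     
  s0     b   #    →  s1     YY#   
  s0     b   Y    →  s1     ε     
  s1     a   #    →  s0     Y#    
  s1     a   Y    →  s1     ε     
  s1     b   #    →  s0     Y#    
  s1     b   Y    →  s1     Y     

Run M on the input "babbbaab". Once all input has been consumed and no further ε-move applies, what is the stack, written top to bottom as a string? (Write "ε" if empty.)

#

(s0, babbbaab, #)
  read b, top #: go to s1, push YY# → (s1, abbbaab, YY#)
  read a, top Y: go to s1, push ε → (s1, bbbaab, Y#)
  read b, top Y: go to s1, push Y → (s1, bbaab, Y#)
  read b, top Y: go to s1, push Y → (s1, baab, Y#)
  read b, top Y: go to s1, push Y → (s1, aab, Y#)
  read a, top Y: go to s1, push ε → (s1, ab, #)
  read a, top #: go to s0, push Y# → (s0, b, Y#)
  read b, top Y: go to s1, push ε → (s1, ε, #)
All input consumed in state s1 with stack #.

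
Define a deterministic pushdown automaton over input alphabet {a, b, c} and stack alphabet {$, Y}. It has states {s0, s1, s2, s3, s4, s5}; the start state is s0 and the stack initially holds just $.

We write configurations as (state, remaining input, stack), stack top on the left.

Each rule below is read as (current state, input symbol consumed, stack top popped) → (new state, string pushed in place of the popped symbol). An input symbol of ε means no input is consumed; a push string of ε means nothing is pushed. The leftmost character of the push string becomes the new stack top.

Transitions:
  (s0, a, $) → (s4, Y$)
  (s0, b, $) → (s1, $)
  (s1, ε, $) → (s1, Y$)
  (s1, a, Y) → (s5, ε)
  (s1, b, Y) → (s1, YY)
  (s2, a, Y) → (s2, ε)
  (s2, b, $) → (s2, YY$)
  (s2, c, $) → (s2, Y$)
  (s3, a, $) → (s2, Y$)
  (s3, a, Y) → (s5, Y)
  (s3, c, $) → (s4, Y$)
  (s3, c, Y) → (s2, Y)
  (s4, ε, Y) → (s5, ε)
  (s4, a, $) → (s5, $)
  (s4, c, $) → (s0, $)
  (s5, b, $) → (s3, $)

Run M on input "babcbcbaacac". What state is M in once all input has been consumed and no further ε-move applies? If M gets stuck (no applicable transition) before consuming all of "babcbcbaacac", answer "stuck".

(s0, babcbcbaacac, $)
  read b, top $: go to s1, push $ → (s1, abcbcbaacac, $)
  ε-move, top $: go to s1, push Y$ → (s1, abcbcbaacac, Y$)
  read a, top Y: go to s5, push ε → (s5, bcbcbaacac, $)
  read b, top $: go to s3, push $ → (s3, cbcbaacac, $)
  read c, top $: go to s4, push Y$ → (s4, bcbaacac, Y$)
  ε-move, top Y: go to s5, push ε → (s5, bcbaacac, $)
  read b, top $: go to s3, push $ → (s3, cbaacac, $)
  read c, top $: go to s4, push Y$ → (s4, baacac, Y$)
  ε-move, top Y: go to s5, push ε → (s5, baacac, $)
  read b, top $: go to s3, push $ → (s3, aacac, $)
  read a, top $: go to s2, push Y$ → (s2, acac, Y$)
  read a, top Y: go to s2, push ε → (s2, cac, $)
  read c, top $: go to s2, push Y$ → (s2, ac, Y$)
  read a, top Y: go to s2, push ε → (s2, c, $)
  read c, top $: go to s2, push Y$ → (s2, ε, Y$)
All input consumed; M is in state s2.

s2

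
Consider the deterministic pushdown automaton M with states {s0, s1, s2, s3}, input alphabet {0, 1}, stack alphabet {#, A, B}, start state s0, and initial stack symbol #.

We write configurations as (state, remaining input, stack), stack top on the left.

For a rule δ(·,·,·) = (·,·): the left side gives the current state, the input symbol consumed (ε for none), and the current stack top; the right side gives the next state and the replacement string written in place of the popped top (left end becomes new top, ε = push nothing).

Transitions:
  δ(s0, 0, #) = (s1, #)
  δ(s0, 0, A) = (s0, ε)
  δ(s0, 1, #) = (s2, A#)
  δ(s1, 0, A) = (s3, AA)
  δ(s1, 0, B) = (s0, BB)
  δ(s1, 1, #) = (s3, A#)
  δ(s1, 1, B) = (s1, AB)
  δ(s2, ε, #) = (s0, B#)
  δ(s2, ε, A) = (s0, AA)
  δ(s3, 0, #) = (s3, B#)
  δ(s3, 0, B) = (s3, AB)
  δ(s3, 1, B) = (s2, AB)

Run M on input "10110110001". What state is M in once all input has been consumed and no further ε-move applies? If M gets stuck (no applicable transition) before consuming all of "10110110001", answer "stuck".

stuck

(s0, 10110110001, #)
  read 1, top #: go to s2, push A# → (s2, 0110110001, A#)
  ε-move, top A: go to s0, push AA → (s0, 0110110001, AA#)
  read 0, top A: go to s0, push ε → (s0, 110110001, A#)
No transition for (s0, 1, top A); M blocks with input 110110001 remaining.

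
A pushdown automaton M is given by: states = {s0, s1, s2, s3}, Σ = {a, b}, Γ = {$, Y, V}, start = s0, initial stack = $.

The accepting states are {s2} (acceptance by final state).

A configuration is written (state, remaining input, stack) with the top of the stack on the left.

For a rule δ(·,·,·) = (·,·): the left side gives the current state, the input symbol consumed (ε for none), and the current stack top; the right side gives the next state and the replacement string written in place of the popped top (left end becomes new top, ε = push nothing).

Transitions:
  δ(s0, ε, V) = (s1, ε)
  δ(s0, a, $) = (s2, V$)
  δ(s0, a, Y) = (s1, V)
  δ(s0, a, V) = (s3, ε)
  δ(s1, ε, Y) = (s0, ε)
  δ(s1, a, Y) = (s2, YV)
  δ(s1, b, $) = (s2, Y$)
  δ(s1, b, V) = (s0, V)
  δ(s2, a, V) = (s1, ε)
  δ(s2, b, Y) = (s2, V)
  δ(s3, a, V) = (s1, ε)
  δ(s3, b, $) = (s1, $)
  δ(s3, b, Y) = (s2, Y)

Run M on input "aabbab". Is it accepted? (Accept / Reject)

One accepting computation: (s0, aabbab, $) ⊢ (s2, abbab, V$) ⊢ (s1, bbab, $) ⊢ (s2, bab, Y$) ⊢ (s2, ab, V$) ⊢ (s1, b, $) ⊢ (s2, ε, Y$)
All input consumed and state s2 ∈ F.

Accept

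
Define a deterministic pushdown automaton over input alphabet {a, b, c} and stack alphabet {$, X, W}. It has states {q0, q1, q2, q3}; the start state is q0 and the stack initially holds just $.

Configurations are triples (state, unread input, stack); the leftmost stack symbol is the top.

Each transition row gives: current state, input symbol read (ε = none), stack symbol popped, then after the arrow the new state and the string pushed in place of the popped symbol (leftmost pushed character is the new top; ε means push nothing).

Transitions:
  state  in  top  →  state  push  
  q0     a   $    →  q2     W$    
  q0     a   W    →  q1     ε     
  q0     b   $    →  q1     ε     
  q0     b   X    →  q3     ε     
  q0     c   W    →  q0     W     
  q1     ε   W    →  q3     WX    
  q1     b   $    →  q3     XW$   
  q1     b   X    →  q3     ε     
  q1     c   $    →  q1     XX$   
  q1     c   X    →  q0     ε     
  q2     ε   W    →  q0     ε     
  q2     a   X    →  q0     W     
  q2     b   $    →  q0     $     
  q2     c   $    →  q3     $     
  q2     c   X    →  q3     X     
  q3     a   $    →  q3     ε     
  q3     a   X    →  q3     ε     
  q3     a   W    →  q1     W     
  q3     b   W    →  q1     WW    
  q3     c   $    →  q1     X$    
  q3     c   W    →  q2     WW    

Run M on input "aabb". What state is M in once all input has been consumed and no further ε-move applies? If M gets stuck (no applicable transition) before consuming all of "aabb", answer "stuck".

(q0, aabb, $) ⊢ (q2, abb, W$) ⊢ (q0, abb, $) ⊢ (q2, bb, W$) ⊢ (q0, bb, $) ⊢ (q1, b, ε)
No transition for (q1, b, top ε); M blocks with input b remaining.

stuck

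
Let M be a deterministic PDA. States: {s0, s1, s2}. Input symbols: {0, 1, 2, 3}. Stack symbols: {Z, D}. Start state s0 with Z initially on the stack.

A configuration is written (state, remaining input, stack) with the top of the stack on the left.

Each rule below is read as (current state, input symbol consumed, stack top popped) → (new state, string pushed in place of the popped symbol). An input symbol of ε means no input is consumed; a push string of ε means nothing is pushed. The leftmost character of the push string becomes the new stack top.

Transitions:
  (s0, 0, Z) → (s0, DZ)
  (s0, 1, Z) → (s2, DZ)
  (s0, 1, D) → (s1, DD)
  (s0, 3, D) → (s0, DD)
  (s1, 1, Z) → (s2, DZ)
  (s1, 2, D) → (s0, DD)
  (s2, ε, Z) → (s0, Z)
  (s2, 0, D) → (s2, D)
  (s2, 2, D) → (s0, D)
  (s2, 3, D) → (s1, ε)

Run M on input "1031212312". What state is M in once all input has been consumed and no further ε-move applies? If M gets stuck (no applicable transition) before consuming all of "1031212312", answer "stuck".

s0

(s0, 1031212312, Z) ⊢ (s2, 031212312, DZ) ⊢ (s2, 31212312, DZ) ⊢ (s1, 1212312, Z) ⊢ (s2, 212312, DZ) ⊢ (s0, 12312, DZ) ⊢ (s1, 2312, DDZ) ⊢ (s0, 312, DDDZ) ⊢ (s0, 12, DDDDZ) ⊢ (s1, 2, DDDDDZ) ⊢ (s0, ε, DDDDDDZ)
All input consumed; M is in state s0.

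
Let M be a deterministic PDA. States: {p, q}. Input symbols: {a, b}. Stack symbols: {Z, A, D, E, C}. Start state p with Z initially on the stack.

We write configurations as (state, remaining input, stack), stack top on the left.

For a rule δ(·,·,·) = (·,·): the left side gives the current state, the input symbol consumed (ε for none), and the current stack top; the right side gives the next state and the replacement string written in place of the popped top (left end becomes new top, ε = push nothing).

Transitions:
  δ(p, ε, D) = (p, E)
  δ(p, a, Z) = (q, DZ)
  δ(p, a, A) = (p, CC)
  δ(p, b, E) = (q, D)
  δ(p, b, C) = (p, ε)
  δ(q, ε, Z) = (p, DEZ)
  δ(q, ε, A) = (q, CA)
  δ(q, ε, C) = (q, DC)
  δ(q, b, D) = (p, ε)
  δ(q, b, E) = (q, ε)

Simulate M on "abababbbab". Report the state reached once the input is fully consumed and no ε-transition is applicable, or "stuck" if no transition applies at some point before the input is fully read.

(p, abababbbab, Z)
  read a, top Z: go to q, push DZ → (q, bababbbab, DZ)
  read b, top D: go to p, push ε → (p, ababbbab, Z)
  read a, top Z: go to q, push DZ → (q, babbbab, DZ)
  read b, top D: go to p, push ε → (p, abbbab, Z)
  read a, top Z: go to q, push DZ → (q, bbbab, DZ)
  read b, top D: go to p, push ε → (p, bbab, Z)
No transition for (p, b, top Z); M blocks with input bbab remaining.

stuck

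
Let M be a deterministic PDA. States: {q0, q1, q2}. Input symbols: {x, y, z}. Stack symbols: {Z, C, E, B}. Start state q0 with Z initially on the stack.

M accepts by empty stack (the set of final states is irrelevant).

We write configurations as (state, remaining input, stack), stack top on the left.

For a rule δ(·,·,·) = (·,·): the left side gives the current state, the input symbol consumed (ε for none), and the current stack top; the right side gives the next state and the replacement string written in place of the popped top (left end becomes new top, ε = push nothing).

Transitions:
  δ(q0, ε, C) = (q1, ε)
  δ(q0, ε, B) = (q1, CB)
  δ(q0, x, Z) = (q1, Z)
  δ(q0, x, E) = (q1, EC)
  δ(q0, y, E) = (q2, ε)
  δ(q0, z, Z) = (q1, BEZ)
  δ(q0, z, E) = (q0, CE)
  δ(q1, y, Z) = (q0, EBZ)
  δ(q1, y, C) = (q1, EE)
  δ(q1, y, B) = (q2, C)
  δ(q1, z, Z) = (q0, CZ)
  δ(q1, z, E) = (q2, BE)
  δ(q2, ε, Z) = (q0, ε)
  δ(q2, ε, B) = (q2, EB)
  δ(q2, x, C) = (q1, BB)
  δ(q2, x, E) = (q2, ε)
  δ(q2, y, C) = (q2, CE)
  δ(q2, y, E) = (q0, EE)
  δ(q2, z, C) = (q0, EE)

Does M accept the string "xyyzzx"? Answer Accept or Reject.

(q0, xyyzzx, Z)
  read x, top Z: go to q1, push Z → (q1, yyzzx, Z)
  read y, top Z: go to q0, push EBZ → (q0, yzzx, EBZ)
  read y, top E: go to q2, push ε → (q2, zzx, BZ)
  ε-move, top B: go to q2, push EB → (q2, zzx, EBZ)
No transition applies at (q2, zzx, EBZ); input not fully consumed.

Reject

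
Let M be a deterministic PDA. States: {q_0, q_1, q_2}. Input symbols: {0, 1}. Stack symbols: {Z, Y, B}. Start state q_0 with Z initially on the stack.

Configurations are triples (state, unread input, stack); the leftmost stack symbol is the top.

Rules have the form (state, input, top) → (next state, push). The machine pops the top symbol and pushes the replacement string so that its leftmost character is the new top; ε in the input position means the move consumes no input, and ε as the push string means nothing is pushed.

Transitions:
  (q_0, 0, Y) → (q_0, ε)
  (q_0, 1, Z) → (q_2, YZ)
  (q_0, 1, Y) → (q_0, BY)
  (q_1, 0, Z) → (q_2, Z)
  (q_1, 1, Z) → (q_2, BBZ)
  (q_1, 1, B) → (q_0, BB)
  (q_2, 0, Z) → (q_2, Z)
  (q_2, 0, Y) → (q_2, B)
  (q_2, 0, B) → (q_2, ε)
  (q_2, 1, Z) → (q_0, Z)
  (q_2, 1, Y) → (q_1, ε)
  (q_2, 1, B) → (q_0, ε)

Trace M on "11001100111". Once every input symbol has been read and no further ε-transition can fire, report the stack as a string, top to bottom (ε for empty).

Z

(q_0, 11001100111, Z)
  read 1, top Z: go to q_2, push YZ → (q_2, 1001100111, YZ)
  read 1, top Y: go to q_1, push ε → (q_1, 001100111, Z)
  read 0, top Z: go to q_2, push Z → (q_2, 01100111, Z)
  read 0, top Z: go to q_2, push Z → (q_2, 1100111, Z)
  read 1, top Z: go to q_0, push Z → (q_0, 100111, Z)
  read 1, top Z: go to q_2, push YZ → (q_2, 00111, YZ)
  read 0, top Y: go to q_2, push B → (q_2, 0111, BZ)
  read 0, top B: go to q_2, push ε → (q_2, 111, Z)
  read 1, top Z: go to q_0, push Z → (q_0, 11, Z)
  read 1, top Z: go to q_2, push YZ → (q_2, 1, YZ)
  read 1, top Y: go to q_1, push ε → (q_1, ε, Z)
All input consumed in state q_1 with stack Z.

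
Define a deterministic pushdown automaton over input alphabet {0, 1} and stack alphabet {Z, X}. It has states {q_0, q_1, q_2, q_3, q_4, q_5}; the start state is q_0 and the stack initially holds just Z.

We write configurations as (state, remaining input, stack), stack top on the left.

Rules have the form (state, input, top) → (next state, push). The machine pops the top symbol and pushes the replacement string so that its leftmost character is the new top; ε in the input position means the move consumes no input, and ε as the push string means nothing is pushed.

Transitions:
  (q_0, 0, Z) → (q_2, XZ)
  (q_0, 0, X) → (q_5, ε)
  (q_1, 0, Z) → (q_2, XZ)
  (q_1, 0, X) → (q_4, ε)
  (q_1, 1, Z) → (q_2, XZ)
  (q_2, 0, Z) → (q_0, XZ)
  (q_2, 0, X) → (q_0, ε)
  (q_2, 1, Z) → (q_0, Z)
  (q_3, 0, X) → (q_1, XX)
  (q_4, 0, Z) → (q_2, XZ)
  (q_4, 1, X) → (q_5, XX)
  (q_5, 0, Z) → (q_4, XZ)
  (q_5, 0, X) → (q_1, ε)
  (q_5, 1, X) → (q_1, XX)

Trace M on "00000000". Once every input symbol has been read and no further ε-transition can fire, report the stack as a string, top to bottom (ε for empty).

Z

(q_0, 00000000, Z)
  read 0, top Z: go to q_2, push XZ → (q_2, 0000000, XZ)
  read 0, top X: go to q_0, push ε → (q_0, 000000, Z)
  read 0, top Z: go to q_2, push XZ → (q_2, 00000, XZ)
  read 0, top X: go to q_0, push ε → (q_0, 0000, Z)
  read 0, top Z: go to q_2, push XZ → (q_2, 000, XZ)
  read 0, top X: go to q_0, push ε → (q_0, 00, Z)
  read 0, top Z: go to q_2, push XZ → (q_2, 0, XZ)
  read 0, top X: go to q_0, push ε → (q_0, ε, Z)
All input consumed in state q_0 with stack Z.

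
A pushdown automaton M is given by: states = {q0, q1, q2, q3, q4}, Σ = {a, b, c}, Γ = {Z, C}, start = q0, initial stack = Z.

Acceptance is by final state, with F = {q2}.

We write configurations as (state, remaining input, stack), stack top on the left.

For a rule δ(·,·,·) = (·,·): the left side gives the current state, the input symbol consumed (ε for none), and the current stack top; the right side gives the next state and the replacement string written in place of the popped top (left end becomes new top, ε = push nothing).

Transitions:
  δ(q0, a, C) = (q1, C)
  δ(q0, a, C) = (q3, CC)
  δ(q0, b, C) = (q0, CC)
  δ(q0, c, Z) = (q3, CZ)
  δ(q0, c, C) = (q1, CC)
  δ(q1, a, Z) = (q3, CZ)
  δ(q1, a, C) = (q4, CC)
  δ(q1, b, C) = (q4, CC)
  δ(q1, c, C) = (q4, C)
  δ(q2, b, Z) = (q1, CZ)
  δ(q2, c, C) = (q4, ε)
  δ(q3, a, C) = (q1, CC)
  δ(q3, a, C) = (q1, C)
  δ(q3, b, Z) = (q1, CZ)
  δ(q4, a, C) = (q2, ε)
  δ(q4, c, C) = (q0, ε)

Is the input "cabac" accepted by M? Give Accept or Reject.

No computation consumes all input and reaches a final state.

Reject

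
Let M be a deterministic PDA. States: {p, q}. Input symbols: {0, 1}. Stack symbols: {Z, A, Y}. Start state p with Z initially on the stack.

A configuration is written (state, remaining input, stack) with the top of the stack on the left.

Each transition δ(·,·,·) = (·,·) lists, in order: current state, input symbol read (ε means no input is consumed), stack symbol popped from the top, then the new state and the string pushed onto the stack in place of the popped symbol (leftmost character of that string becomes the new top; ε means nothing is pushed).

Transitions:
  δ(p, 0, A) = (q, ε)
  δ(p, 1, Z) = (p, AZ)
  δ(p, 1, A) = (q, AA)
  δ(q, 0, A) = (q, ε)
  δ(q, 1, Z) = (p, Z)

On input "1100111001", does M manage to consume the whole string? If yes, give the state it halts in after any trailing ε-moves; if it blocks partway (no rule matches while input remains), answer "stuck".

(p, 1100111001, Z) ⊢ (p, 100111001, AZ) ⊢ (q, 00111001, AAZ) ⊢ (q, 0111001, AZ) ⊢ (q, 111001, Z) ⊢ (p, 11001, Z) ⊢ (p, 1001, AZ) ⊢ (q, 001, AAZ) ⊢ (q, 01, AZ) ⊢ (q, 1, Z) ⊢ (p, ε, Z)
All input consumed; M is in state p.

p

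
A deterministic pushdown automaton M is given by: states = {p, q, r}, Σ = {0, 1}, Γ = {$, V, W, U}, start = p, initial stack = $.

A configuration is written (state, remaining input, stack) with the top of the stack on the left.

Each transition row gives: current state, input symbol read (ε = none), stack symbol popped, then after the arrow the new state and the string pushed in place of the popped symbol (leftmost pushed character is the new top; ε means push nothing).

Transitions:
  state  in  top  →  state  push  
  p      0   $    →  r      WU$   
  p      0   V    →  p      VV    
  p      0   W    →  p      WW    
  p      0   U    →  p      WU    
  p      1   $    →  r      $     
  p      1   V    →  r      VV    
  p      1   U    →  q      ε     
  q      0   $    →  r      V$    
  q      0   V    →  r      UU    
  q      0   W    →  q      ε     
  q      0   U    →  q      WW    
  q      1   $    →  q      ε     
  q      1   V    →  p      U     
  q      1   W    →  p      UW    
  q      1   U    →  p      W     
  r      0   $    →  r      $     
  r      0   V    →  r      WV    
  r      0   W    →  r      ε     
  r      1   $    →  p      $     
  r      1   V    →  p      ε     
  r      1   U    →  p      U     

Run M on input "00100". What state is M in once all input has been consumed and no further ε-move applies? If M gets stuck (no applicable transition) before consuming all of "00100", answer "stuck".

p

(p, 00100, $)
  read 0, top $: go to r, push WU$ → (r, 0100, WU$)
  read 0, top W: go to r, push ε → (r, 100, U$)
  read 1, top U: go to p, push U → (p, 00, U$)
  read 0, top U: go to p, push WU → (p, 0, WU$)
  read 0, top W: go to p, push WW → (p, ε, WWU$)
All input consumed; M is in state p.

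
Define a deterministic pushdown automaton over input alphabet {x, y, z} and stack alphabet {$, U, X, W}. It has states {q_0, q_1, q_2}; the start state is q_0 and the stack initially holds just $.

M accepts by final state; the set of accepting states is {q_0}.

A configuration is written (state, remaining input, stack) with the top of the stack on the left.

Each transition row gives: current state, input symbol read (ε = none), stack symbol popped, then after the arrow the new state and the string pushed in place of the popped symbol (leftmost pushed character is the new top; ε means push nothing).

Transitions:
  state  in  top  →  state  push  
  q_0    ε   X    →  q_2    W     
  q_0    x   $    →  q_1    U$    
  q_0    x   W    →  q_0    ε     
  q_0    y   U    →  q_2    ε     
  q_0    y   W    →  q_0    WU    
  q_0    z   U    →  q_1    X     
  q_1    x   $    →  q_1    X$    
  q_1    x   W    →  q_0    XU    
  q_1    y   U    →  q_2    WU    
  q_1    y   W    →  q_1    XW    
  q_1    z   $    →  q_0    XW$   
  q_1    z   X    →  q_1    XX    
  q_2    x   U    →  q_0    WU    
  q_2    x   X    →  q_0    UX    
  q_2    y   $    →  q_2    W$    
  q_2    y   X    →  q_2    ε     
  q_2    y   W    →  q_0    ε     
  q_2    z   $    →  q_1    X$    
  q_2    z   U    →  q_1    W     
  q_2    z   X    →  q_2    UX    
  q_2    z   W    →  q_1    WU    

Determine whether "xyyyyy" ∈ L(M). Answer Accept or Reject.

(q_0, xyyyyy, $) ⊢ (q_1, yyyyy, U$) ⊢ (q_2, yyyy, WU$) ⊢ (q_0, yyy, U$) ⊢ (q_2, yy, $) ⊢ (q_2, y, W$) ⊢ (q_0, ε, $)
All input consumed; state q_0 ∈ F.

Accept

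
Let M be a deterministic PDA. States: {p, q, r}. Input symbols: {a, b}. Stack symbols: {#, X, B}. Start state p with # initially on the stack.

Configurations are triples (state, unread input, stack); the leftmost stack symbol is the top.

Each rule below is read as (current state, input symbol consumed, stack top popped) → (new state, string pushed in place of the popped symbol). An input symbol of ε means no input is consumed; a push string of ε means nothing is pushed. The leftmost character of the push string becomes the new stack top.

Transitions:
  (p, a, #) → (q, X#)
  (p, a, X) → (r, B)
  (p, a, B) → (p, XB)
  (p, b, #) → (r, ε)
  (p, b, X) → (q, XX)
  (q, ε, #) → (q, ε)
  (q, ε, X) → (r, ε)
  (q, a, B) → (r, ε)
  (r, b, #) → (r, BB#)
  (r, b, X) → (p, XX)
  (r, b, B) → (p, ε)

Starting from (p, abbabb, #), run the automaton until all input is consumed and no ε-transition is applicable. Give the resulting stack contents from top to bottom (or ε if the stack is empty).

XXB#

(p, abbabb, #) ⊢ (q, bbabb, X#) ⊢ (r, bbabb, #) ⊢ (r, babb, BB#) ⊢ (p, abb, B#) ⊢ (p, bb, XB#) ⊢ (q, b, XXB#) ⊢ (r, b, XB#) ⊢ (p, ε, XXB#)
All input consumed in state p with stack XXB#.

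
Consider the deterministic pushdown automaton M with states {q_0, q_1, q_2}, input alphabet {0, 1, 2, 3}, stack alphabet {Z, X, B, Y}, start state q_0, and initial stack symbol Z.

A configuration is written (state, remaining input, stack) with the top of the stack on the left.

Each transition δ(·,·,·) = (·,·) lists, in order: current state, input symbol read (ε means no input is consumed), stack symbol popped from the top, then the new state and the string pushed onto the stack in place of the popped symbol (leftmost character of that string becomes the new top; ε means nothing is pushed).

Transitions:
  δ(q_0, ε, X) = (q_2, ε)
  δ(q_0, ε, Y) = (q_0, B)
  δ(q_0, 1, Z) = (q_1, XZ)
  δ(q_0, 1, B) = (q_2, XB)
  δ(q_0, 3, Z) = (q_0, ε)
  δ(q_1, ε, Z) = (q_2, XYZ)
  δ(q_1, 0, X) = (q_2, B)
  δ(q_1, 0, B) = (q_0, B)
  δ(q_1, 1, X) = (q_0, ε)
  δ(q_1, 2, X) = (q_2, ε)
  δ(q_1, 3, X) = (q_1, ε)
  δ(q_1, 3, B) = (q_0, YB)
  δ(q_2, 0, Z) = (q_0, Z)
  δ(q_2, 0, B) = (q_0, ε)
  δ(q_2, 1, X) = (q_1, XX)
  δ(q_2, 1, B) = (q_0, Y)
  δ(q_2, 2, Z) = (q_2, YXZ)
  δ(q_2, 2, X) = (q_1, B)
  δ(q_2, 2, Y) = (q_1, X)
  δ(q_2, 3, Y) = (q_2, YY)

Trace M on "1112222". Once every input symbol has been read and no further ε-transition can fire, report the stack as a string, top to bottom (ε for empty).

(q_0, 1112222, Z)
  read 1, top Z: go to q_1, push XZ → (q_1, 112222, XZ)
  read 1, top X: go to q_0, push ε → (q_0, 12222, Z)
  read 1, top Z: go to q_1, push XZ → (q_1, 2222, XZ)
  read 2, top X: go to q_2, push ε → (q_2, 222, Z)
  read 2, top Z: go to q_2, push YXZ → (q_2, 22, YXZ)
  read 2, top Y: go to q_1, push X → (q_1, 2, XXZ)
  read 2, top X: go to q_2, push ε → (q_2, ε, XZ)
All input consumed in state q_2 with stack XZ.

XZ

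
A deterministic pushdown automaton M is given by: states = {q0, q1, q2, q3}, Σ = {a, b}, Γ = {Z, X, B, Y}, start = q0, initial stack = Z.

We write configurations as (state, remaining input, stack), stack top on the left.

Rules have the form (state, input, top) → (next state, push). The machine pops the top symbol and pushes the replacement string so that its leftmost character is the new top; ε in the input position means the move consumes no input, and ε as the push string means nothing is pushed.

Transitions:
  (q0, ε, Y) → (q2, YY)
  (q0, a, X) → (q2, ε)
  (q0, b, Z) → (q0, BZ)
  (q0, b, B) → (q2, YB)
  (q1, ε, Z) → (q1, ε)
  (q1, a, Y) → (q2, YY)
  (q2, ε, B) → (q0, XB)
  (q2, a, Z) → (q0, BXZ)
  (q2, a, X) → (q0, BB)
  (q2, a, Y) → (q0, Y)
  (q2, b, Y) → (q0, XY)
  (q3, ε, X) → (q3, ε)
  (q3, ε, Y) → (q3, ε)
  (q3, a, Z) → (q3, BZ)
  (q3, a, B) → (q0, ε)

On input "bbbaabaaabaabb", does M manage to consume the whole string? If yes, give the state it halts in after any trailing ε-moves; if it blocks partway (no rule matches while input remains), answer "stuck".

(q0, bbbaabaaabaabb, Z) ⊢ (q0, bbaabaaabaabb, BZ) ⊢ (q2, baabaaabaabb, YBZ) ⊢ (q0, aabaaabaabb, XYBZ) ⊢ (q2, abaaabaabb, YBZ) ⊢ (q0, baaabaabb, YBZ) ⊢ (q2, baaabaabb, YYBZ) ⊢ (q0, aaabaabb, XYYBZ) ⊢ (q2, aabaabb, YYBZ) ⊢ (q0, abaabb, YYBZ) ⊢ (q2, abaabb, YYYBZ) ⊢ (q0, baabb, YYYBZ) ⊢ (q2, baabb, YYYYBZ) ⊢ (q0, aabb, XYYYYBZ) ⊢ (q2, abb, YYYYBZ) ⊢ (q0, bb, YYYYBZ) ⊢ (q2, bb, YYYYYBZ) ⊢ (q0, b, XYYYYYBZ)
No transition for (q0, b, top X); M blocks with input b remaining.

stuck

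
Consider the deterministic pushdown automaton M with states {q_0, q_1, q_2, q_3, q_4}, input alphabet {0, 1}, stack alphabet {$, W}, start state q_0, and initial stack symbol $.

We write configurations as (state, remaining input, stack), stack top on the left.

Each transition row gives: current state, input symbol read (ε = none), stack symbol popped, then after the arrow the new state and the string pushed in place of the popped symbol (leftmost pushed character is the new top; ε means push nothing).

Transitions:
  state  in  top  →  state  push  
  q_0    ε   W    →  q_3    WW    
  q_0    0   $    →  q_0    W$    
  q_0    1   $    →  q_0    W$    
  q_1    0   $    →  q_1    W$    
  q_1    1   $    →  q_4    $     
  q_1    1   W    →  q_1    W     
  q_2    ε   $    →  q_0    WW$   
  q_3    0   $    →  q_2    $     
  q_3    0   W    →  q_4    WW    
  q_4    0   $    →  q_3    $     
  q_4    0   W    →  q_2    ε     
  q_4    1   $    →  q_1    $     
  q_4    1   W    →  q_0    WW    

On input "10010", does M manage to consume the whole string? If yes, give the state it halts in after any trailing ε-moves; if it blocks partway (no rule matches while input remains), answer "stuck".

(q_0, 10010, $)
  read 1, top $: go to q_0, push W$ → (q_0, 0010, W$)
  ε-move, top W: go to q_3, push WW → (q_3, 0010, WW$)
  read 0, top W: go to q_4, push WW → (q_4, 010, WWW$)
  read 0, top W: go to q_2, push ε → (q_2, 10, WW$)
No transition for (q_2, 1, top W); M blocks with input 10 remaining.

stuck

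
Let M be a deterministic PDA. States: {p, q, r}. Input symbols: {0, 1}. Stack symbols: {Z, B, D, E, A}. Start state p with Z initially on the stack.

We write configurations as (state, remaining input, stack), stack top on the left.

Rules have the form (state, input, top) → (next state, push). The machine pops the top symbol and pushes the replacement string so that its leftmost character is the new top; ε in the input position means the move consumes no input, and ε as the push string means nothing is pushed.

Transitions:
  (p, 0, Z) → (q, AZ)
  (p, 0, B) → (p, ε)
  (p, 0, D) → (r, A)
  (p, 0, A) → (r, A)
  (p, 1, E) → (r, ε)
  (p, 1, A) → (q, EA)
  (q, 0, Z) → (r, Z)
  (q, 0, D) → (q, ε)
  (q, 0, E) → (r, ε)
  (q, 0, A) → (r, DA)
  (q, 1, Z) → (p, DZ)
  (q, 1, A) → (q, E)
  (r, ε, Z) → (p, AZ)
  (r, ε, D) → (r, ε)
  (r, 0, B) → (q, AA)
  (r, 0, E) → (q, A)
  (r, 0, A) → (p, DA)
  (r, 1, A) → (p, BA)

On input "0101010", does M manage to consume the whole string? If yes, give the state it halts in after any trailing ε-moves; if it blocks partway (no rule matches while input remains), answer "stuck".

p

(p, 0101010, Z) ⊢ (q, 101010, AZ) ⊢ (q, 01010, EZ) ⊢ (r, 1010, Z) ⊢ (p, 1010, AZ) ⊢ (q, 010, EAZ) ⊢ (r, 10, AZ) ⊢ (p, 0, BAZ) ⊢ (p, ε, AZ)
All input consumed; M is in state p.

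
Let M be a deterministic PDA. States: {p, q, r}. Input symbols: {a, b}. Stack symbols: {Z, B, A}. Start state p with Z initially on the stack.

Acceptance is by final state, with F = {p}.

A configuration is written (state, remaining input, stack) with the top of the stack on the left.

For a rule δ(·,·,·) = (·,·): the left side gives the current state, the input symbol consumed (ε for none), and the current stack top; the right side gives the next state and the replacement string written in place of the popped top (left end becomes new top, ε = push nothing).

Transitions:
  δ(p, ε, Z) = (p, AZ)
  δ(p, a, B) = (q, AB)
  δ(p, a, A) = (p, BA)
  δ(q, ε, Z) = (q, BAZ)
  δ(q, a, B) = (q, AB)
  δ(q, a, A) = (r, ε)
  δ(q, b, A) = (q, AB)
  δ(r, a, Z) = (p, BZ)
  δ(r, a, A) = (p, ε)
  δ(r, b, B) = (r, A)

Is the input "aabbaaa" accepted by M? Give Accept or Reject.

Reject

(p, aabbaaa, Z) ⊢ (p, aabbaaa, AZ) ⊢ (p, abbaaa, BAZ) ⊢ (q, bbaaa, ABAZ) ⊢ (q, baaa, ABBAZ) ⊢ (q, aaa, ABBBAZ) ⊢ (r, aa, BBBAZ)
No transition applies at (r, aa, BBBAZ); input not fully consumed.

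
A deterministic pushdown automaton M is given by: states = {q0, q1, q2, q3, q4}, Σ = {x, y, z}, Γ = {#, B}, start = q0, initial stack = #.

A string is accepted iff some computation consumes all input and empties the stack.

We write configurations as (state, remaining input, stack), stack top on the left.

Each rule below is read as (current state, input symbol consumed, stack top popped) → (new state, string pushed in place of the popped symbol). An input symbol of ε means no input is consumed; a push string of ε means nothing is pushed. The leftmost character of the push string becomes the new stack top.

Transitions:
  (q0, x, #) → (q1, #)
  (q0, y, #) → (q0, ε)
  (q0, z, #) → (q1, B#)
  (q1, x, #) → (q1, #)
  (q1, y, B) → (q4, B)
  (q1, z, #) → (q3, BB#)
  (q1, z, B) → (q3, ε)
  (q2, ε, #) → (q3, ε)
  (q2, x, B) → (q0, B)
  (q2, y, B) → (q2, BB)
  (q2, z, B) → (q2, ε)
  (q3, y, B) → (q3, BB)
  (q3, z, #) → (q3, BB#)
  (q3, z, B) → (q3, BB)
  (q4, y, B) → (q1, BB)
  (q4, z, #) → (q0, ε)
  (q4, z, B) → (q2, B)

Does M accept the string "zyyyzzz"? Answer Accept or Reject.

(q0, zyyyzzz, #)
  read z, top #: go to q1, push B# → (q1, yyyzzz, B#)
  read y, top B: go to q4, push B → (q4, yyzzz, B#)
  read y, top B: go to q1, push BB → (q1, yzzz, BB#)
  read y, top B: go to q4, push B → (q4, zzz, BB#)
  read z, top B: go to q2, push B → (q2, zz, BB#)
  read z, top B: go to q2, push ε → (q2, z, B#)
  read z, top B: go to q2, push ε → (q2, ε, #)
  ε-move, top #: go to q3, push ε → (q3, ε, ε)
All input consumed and the stack is empty.

Accept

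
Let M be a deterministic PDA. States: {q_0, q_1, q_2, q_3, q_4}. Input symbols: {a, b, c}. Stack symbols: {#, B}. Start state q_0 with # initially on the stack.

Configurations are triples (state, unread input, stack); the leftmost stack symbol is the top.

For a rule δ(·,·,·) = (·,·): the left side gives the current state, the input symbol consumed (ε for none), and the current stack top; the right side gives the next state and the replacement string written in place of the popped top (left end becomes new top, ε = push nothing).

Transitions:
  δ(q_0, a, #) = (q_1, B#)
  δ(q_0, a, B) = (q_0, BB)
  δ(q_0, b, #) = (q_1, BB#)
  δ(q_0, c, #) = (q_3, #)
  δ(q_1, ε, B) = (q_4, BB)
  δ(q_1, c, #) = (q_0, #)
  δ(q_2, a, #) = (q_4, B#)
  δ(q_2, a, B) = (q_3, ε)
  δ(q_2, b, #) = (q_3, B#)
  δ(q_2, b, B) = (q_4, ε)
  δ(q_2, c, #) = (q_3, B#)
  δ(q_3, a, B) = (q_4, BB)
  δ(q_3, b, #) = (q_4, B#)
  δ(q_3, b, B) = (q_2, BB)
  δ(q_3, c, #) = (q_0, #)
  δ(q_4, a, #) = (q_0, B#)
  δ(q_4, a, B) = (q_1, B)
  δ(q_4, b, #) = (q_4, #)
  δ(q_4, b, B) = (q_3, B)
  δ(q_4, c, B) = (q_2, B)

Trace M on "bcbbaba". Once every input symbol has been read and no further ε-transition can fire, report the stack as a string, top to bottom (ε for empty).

BBBB#

(q_0, bcbbaba, #)
  read b, top #: go to q_1, push BB# → (q_1, cbbaba, BB#)
  ε-move, top B: go to q_4, push BB → (q_4, cbbaba, BBB#)
  read c, top B: go to q_2, push B → (q_2, bbaba, BBB#)
  read b, top B: go to q_4, push ε → (q_4, baba, BB#)
  read b, top B: go to q_3, push B → (q_3, aba, BB#)
  read a, top B: go to q_4, push BB → (q_4, ba, BBB#)
  read b, top B: go to q_3, push B → (q_3, a, BBB#)
  read a, top B: go to q_4, push BB → (q_4, ε, BBBB#)
All input consumed in state q_4 with stack BBBB#.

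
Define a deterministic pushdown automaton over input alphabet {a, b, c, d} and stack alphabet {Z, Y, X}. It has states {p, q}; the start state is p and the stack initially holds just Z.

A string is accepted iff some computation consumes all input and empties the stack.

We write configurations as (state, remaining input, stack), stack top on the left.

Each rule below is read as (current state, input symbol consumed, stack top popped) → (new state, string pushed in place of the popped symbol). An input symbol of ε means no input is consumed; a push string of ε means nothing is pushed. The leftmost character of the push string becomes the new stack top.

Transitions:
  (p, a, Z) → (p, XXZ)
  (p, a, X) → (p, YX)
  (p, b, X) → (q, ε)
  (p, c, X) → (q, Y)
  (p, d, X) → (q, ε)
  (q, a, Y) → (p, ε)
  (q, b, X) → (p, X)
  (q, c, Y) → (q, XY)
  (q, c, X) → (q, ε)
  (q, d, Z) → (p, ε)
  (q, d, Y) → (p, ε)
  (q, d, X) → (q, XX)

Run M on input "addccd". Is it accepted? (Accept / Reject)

Accept

(p, addccd, Z)
  read a, top Z: go to p, push XXZ → (p, ddccd, XXZ)
  read d, top X: go to q, push ε → (q, dccd, XZ)
  read d, top X: go to q, push XX → (q, ccd, XXZ)
  read c, top X: go to q, push ε → (q, cd, XZ)
  read c, top X: go to q, push ε → (q, d, Z)
  read d, top Z: go to p, push ε → (p, ε, ε)
All input consumed and the stack is empty.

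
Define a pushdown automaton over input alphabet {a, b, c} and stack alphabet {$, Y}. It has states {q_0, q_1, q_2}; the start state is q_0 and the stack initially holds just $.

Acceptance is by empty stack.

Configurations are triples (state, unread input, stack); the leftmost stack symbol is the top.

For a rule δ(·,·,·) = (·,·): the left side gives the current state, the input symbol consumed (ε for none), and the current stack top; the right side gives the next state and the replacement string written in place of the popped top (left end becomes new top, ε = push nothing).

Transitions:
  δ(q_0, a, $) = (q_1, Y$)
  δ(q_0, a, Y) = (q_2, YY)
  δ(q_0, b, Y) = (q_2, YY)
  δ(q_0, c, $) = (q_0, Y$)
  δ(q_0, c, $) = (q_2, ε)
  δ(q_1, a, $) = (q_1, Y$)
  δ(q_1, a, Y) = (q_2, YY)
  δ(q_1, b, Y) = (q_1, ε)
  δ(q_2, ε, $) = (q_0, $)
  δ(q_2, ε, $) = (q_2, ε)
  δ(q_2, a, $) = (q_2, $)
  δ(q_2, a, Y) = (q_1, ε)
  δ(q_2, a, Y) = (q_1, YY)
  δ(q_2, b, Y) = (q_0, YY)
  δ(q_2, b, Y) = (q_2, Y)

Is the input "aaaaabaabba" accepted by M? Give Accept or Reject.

Reject

No computation consumes all input and empties the stack.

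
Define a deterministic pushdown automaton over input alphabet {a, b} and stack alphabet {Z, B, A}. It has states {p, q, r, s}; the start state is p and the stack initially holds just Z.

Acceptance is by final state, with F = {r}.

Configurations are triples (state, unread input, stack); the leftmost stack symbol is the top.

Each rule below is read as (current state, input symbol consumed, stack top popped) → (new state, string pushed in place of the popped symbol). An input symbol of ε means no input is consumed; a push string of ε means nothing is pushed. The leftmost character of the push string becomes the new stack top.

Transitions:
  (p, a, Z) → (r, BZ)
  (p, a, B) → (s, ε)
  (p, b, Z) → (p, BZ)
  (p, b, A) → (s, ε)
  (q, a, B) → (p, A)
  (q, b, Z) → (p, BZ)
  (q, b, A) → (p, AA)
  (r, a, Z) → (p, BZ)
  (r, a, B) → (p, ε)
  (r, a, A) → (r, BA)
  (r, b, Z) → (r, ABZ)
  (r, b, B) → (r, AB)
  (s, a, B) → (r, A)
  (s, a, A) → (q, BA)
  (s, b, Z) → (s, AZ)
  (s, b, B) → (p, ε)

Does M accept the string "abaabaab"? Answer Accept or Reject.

Accept

(p, abaabaab, Z) ⊢ (r, baabaab, BZ) ⊢ (r, aabaab, ABZ) ⊢ (r, abaab, BABZ) ⊢ (p, baab, ABZ) ⊢ (s, aab, BZ) ⊢ (r, ab, AZ) ⊢ (r, b, BAZ) ⊢ (r, ε, ABAZ)
All input consumed; state r ∈ F.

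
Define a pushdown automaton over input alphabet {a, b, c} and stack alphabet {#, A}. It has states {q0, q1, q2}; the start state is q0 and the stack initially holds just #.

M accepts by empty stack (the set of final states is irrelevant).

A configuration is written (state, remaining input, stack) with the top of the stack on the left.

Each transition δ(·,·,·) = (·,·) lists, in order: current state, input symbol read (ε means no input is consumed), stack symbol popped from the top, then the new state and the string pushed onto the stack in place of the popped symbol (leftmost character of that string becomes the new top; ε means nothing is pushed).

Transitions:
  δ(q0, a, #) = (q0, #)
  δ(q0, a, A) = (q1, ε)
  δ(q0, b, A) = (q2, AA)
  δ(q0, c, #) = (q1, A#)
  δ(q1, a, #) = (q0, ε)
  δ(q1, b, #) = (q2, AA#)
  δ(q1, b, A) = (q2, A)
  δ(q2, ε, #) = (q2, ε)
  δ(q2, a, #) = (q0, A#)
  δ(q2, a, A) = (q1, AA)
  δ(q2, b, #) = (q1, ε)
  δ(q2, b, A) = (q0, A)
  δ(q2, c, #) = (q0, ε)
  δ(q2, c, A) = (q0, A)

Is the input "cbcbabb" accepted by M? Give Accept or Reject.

Reject

No computation consumes all input and empties the stack.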